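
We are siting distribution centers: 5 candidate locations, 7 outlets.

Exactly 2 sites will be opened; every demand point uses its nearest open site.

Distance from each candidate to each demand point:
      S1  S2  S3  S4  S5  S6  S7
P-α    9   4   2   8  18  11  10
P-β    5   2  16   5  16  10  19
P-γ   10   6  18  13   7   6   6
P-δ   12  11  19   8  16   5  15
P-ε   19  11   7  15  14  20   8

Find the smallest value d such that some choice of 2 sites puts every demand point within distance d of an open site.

Open {P-α, P-γ}.
  Farthest demand point is S1 at distance 9 (to P-α); all others are ≤ 9.
With {P-γ, P-ε} the worst case is 13.
With {P-α, P-ε} the worst case is 14.
No size-2 selection achieves below 9.

9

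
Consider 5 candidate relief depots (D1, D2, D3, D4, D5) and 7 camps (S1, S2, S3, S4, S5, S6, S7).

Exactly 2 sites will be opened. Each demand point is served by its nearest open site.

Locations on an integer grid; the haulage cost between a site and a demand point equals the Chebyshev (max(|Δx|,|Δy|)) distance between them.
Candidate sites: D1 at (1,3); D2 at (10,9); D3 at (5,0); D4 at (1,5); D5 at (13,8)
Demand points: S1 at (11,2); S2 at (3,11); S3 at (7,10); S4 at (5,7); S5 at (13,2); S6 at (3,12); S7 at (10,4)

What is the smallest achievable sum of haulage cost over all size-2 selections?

Open {D2, D5}.
  S1→D5 6, S2→D2 7, S3→D2 3, S4→D2 5, S5→D5 6, S6→D2 7, S7→D5 4  ⇒ total 38.
Compare {D2, D4}: total 39.
Compare {D4, D5}: total 39.
No size-2 selection does better; minimum is 38.

38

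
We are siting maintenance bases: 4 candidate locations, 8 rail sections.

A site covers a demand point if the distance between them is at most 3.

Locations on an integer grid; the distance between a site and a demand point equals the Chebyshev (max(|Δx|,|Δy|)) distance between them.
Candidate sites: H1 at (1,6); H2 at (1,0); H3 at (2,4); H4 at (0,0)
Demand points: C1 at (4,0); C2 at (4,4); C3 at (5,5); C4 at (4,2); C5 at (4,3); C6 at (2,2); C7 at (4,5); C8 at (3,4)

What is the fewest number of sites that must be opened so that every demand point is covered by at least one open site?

2

Coverage sets (demand points within 3 of each site):
  H1: {C2, C5, C7, C8}
  H2: {C1, C4, C5, C6}
  H3: {C2, C3, C4, C5, C6, C7, C8}
  H4: {C6}
No single site covers all 8 demand points.
But {H2, H3} covers everything, so the minimum is 2.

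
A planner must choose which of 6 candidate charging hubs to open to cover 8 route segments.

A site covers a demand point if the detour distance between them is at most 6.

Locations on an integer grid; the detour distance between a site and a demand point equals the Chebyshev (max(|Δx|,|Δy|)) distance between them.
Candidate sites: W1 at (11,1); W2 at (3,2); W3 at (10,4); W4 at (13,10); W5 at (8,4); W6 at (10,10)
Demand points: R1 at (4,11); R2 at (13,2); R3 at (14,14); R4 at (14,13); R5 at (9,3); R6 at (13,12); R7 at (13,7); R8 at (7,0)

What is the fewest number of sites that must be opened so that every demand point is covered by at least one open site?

2

Coverage sets (demand points within 6 of each site):
  W1: {R2, R5, R7, R8}
  W2: {R5, R8}
  W3: {R2, R5, R7, R8}
  W4: {R3, R4, R6, R7}
  W5: {R2, R5, R7, R8}
  W6: {R1, R3, R4, R6, R7}
No single site covers all 8 demand points.
But {W1, W6} covers everything, so the minimum is 2.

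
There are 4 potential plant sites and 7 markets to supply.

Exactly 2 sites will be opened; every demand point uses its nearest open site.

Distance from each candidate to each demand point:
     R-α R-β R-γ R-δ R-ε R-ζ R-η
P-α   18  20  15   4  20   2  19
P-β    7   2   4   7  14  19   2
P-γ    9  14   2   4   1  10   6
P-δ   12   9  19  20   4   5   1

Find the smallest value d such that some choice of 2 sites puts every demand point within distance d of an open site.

7

Open {P-β, P-δ}.
  Farthest demand point is R-α at distance 7 (to P-β); all others are ≤ 7.
With {P-γ, P-δ} the worst case is 9.
With {P-β, P-γ} the worst case is 10.
No size-2 selection achieves below 7.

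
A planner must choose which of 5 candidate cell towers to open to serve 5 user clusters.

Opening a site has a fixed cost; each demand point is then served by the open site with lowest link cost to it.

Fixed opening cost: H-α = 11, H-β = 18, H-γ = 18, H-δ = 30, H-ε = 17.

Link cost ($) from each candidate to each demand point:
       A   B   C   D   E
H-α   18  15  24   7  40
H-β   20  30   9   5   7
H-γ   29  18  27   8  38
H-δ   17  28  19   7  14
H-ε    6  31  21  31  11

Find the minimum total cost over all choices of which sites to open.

83

Open {H-α, H-β}: assign each demand point to its cheapest open site.
  A→H-α 18, B→H-α 15, C→H-β 9, D→H-β 5, E→H-β 7
  link cost 54, fixed 29 → total 83.
Compare {H-α, H-ε}: link cost 60 + fixed 28 = 88.
Compare {H-α, H-β, H-ε}: link cost 42 + fixed 46 = 88.
Compare {H-β}: link cost 71 + fixed 18 = 89.
All other subsets cost ≥ 88. Minimum total cost: 83.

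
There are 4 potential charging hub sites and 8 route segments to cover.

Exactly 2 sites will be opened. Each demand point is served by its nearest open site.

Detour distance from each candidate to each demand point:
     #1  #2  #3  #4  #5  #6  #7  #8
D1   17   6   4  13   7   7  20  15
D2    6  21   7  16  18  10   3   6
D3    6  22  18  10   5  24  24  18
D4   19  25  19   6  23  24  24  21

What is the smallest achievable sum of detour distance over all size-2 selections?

Open {D1, D2}.
  #1→D2 6, #2→D1 6, #3→D1 4, #4→D1 13, #5→D1 7, #6→D1 7, #7→D2 3, #8→D2 6  ⇒ total 52.
Compare {D2, D3}: total 68.
Compare {D1, D3}: total 73.
No size-2 selection does better; minimum is 52.

52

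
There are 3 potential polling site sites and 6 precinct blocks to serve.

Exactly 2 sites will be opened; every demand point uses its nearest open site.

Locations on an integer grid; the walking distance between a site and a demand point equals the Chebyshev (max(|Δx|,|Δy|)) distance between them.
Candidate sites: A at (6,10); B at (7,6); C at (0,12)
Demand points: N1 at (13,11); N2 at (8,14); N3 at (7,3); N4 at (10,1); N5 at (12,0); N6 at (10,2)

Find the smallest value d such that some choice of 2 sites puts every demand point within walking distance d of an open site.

Open {A, B}.
  Farthest demand point is N1 at walking distance 6 (to B); all others are ≤ 6.
With {B, C} the worst case is 8.
With {A, C} the worst case is 10.
No size-2 selection achieves below 6.

6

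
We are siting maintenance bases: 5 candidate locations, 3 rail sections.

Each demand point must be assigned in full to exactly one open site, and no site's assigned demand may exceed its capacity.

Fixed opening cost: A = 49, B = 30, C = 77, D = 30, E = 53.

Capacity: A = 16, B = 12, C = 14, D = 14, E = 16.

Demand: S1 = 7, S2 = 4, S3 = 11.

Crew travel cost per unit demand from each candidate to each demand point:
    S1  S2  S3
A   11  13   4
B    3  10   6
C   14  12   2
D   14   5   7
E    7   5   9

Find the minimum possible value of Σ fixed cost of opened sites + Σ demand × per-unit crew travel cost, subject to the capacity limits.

Open {A, B}; cheapest assignment that respects the capacities:
  A (cap 16, load 11): S3 — cost 11×4 = 44
  B (cap 12, load 11): S1, S2 — cost 7×3 + 4×10 = 61
  Shipping 105, fixed 79 → total 184.
  Any other capacity-feasible assignment to {A, B} ships for at least 105.
Compare {B, C}: its best feasible assignment gives total 190.
Compare {A, B, D}: its best feasible assignment gives total 194.
Every other set of open sites that can feasibly serve all demand totals ≥ 190 even under its best assignment. Minimum: 184.

184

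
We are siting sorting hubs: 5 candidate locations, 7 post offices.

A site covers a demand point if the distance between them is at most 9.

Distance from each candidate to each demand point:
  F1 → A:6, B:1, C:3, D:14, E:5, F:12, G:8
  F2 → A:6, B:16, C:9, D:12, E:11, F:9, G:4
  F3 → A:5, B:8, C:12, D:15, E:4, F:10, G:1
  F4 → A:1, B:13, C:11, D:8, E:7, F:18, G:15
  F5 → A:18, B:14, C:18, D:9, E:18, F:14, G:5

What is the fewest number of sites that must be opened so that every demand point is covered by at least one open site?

Coverage sets (demand points within 9 of each site):
  F1: {A, B, C, E, G}
  F2: {A, C, F, G}
  F3: {A, B, E, G}
  F4: {A, D, E}
  F5: {D, G}
No 2 sites suffice: every size-2 union leaves at least one demand point uncovered.
But {F1, F2, F4} covers everything, so the minimum is 3.

3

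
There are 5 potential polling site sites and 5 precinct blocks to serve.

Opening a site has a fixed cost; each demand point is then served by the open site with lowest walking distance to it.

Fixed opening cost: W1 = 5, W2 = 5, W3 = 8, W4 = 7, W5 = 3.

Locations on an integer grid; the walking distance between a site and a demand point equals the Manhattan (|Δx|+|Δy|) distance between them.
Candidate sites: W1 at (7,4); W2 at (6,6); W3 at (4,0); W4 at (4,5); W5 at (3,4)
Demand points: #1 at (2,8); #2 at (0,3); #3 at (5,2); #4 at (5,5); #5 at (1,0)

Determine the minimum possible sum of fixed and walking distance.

25

Open {W5}: assign each demand point to its cheapest open site.
  #1→W5 5, #2→W5 4, #3→W5 4, #4→W5 3, #5→W5 6
  walking distance 22, fixed 3 → total 25.
Compare {W2, W5}: walking distance 21 + fixed 8 = 29.
Compare {W3, W5}: walking distance 18 + fixed 11 = 29.
Compare {W1, W5}: walking distance 22 + fixed 8 = 30.
All other subsets cost ≥ 29. Minimum total cost: 25.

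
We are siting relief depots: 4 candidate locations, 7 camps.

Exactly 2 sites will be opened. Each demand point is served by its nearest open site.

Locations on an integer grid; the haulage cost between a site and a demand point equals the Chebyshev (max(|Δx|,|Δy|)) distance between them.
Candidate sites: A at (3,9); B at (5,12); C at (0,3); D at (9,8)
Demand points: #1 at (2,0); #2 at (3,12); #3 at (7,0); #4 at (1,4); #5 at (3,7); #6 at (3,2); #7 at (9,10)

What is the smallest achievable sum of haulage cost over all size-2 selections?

24

Open {B, C}.
  #1→C 3, #2→B 2, #3→C 7, #4→C 1, #5→C 4, #6→C 3, #7→B 4  ⇒ total 24.
Compare {A, C}: total 25.
Compare {C, D}: total 26.
No size-2 selection does better; minimum is 24.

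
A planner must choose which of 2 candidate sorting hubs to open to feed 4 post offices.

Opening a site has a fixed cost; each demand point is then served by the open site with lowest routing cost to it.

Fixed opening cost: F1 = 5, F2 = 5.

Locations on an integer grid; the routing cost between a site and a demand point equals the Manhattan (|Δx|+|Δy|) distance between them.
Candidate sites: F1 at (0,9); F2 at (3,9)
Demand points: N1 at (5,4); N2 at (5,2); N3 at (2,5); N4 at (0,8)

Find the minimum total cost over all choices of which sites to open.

Open {F2}: assign each demand point to its cheapest open site.
  N1→F2 7, N2→F2 9, N3→F2 5, N4→F2 4
  routing cost 25, fixed 5 → total 30.
Compare {F1, F2}: routing cost 22 + fixed 10 = 32.
Compare {F1}: routing cost 29 + fixed 5 = 34.

30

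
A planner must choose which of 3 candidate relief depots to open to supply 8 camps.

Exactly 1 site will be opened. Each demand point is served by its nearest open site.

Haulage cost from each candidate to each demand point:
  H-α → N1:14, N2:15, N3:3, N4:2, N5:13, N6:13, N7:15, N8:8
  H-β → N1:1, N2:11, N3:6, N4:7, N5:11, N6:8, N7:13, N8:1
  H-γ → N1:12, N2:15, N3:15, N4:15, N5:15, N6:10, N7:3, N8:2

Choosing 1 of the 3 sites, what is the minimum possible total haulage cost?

Open {H-β}.
  N1→H-β 1, N2→H-β 11, N3→H-β 6, N4→H-β 7, N5→H-β 11, N6→H-β 8, N7→H-β 13, N8→H-β 1  ⇒ total 58.
Compare {H-α}: total 83.
Compare {H-γ}: total 87.

58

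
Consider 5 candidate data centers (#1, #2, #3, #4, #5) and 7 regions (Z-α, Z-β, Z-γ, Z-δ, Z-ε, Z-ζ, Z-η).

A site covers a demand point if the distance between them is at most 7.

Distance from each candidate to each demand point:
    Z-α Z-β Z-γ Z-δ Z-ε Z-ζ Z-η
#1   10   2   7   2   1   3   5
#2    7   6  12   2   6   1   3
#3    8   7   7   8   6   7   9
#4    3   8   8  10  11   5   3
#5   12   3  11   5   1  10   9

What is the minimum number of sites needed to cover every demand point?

Coverage sets (demand points within 7 of each site):
  #1: {Z-β, Z-γ, Z-δ, Z-ε, Z-ζ, Z-η}
  #2: {Z-α, Z-β, Z-δ, Z-ε, Z-ζ, Z-η}
  #3: {Z-β, Z-γ, Z-ε, Z-ζ}
  #4: {Z-α, Z-ζ, Z-η}
  #5: {Z-β, Z-δ, Z-ε}
No single site covers all 7 demand points.
But {#1, #2} covers everything, so the minimum is 2.

2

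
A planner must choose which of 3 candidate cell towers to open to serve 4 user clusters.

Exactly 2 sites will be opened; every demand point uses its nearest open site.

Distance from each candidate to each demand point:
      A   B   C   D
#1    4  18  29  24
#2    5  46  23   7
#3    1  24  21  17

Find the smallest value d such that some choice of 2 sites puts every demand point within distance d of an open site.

21

Open {#1, #3}.
  Farthest demand point is C at distance 21 (to #3); all others are ≤ 21.
With {#1, #2} the worst case is 23.
With {#2, #3} the worst case is 24.
No size-2 selection achieves below 21.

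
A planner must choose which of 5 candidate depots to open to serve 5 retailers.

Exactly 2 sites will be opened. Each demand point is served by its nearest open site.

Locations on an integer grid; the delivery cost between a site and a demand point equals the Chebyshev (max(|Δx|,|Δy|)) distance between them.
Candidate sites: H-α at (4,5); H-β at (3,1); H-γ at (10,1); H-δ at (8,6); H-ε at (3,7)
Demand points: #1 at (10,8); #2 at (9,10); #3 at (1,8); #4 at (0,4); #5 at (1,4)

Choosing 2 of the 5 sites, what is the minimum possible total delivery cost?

Open {H-δ, H-ε}.
  #1→H-δ 2, #2→H-δ 4, #3→H-ε 2, #4→H-ε 3, #5→H-ε 3  ⇒ total 14.
Compare {H-α, H-δ}: total 16.
Compare {H-α, H-ε}: total 19.
No size-2 selection does better; minimum is 14.

14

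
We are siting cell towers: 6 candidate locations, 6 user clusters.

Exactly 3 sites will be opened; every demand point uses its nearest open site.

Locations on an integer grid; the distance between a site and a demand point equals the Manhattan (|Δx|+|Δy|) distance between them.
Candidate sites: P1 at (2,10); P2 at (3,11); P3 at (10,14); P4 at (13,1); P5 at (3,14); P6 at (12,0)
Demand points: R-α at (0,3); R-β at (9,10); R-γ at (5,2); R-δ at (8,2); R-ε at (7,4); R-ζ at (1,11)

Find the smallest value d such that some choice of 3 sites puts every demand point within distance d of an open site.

Open {P1, P2, P4}.
  Farthest demand point is R-α at distance 9 (to P1); all others are ≤ 9.
With {P1, P2, P6} the worst case is 9.
With {P1, P3, P4} the worst case is 9.
No size-3 selection achieves below 9.

9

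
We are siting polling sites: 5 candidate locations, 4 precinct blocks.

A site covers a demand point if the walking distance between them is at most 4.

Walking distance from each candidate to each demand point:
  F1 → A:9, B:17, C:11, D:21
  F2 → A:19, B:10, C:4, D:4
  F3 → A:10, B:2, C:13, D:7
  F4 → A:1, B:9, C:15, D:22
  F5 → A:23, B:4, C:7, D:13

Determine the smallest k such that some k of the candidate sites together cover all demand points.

Coverage sets (demand points within 4 of each site):
  F1: {}
  F2: {C, D}
  F3: {B}
  F4: {A}
  F5: {B}
No 2 sites suffice: every size-2 union leaves at least one demand point uncovered.
But {F2, F3, F4} covers everything, so the minimum is 3.

3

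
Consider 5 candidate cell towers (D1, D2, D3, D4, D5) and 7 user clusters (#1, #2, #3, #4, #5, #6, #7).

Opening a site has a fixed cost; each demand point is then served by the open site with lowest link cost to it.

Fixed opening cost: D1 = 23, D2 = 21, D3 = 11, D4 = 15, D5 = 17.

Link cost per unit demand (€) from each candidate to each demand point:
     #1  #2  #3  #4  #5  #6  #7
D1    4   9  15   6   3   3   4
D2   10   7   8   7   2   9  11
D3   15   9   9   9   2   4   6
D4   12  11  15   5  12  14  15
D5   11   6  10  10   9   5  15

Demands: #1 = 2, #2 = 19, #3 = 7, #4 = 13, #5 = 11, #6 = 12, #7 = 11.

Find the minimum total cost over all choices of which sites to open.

416

Open {D1, D3, D5}: assign each demand point to its cheapest open site.
  #1→D1 2×4=8, #2→D5 19×6=114, #3→D3 7×9=63, #4→D1 13×6=78, #5→D3 11×2=22, #6→D1 12×3=36, #7→D1 11×4=44
  link cost 365, fixed 51 → total 416.
Compare {D1, D3, D4, D5}: link cost 352 + fixed 66 = 418.
Compare {D1, D2, D5}: link cost 358 + fixed 61 = 419.
Compare {D1, D2}: link cost 377 + fixed 44 = 421.
All other subsets cost ≥ 418. Minimum total cost: 416.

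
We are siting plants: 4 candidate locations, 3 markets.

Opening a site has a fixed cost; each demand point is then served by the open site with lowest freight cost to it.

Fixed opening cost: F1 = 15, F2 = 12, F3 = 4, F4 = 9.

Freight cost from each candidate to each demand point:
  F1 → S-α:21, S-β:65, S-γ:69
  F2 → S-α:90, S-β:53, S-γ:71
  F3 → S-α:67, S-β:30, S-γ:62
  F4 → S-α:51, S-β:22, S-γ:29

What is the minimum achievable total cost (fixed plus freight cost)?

96

Open {F1, F4}: assign each demand point to its cheapest open site.
  S-α→F1 21, S-β→F4 22, S-γ→F4 29
  freight cost 72, fixed 24 → total 96.
Compare {F1, F3, F4}: freight cost 72 + fixed 28 = 100.
Compare {F1, F2, F4}: freight cost 72 + fixed 36 = 108.
Compare {F4}: freight cost 102 + fixed 9 = 111.
All other subsets cost ≥ 100. Minimum total cost: 96.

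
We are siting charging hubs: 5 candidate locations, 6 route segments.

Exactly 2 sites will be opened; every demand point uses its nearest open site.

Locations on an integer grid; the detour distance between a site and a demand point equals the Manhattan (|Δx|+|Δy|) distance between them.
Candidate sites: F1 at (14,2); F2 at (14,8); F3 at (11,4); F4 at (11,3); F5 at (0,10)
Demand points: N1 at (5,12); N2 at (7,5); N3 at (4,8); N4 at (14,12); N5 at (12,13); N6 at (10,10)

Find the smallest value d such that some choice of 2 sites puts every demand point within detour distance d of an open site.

Open {F2, F5}.
  Farthest demand point is N2 at detour distance 10 (to F2); all others are ≤ 10.
With {F3, F5} the worst case is 11.
With {F4, F5} the worst case is 12.
No size-2 selection achieves below 10.

10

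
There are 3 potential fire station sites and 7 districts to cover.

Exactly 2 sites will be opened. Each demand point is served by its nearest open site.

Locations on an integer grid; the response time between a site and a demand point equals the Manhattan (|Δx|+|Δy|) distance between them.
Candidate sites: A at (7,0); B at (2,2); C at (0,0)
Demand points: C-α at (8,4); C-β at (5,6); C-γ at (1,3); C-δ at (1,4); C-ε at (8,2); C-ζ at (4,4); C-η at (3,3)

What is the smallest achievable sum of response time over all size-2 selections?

26

Open {A, B}.
  C-α→A 5, C-β→B 7, C-γ→B 2, C-δ→B 3, C-ε→A 3, C-ζ→B 4, C-η→B 2  ⇒ total 26.
Compare {B, C}: total 32.
Compare {A, C}: total 38.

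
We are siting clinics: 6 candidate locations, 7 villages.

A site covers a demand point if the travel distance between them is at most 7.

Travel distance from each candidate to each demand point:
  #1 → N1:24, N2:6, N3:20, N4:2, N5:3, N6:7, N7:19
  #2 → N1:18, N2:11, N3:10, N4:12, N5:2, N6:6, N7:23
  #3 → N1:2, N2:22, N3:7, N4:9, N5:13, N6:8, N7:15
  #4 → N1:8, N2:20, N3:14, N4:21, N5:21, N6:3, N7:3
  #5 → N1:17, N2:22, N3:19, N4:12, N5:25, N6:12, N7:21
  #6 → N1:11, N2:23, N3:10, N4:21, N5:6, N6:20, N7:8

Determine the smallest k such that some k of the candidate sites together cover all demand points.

3

Coverage sets (demand points within 7 of each site):
  #1: {N2, N4, N5, N6}
  #2: {N5, N6}
  #3: {N1, N3}
  #4: {N6, N7}
  #5: {}
  #6: {N5}
No 2 sites suffice: every size-2 union leaves at least one demand point uncovered.
But {#1, #3, #4} covers everything, so the minimum is 3.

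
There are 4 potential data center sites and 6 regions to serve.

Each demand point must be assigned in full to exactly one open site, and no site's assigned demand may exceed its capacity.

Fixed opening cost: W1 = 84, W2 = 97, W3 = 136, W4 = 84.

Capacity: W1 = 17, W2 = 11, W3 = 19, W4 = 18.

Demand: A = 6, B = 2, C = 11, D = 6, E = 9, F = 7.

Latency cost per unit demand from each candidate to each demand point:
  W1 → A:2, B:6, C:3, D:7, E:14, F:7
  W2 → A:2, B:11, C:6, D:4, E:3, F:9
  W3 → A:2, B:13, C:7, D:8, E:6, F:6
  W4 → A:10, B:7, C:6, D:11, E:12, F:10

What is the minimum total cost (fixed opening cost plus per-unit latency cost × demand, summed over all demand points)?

487

Open {W1, W2, W4}; cheapest assignment that respects the capacities:
  W1 (cap 17, load 17): A, C — cost 6×2 + 11×3 = 45
  W2 (cap 11, load 9): E — cost 9×3 = 27
  W4 (cap 18, load 15): B, D, F — cost 2×7 + 6×11 + 7×10 = 150
  Shipping 222, fixed 265 → total 487.
  Any other capacity-feasible assignment to {W1, W2, W4} ships for at least 222.
Compare {W1, W2, W3}: its best feasible assignment gives total 491.
Compare {W1, W3, W4}: its best feasible assignment gives total 525.
Every other set of open sites that can feasibly serve all demand totals ≥ 491 even under its best assignment. Minimum: 487.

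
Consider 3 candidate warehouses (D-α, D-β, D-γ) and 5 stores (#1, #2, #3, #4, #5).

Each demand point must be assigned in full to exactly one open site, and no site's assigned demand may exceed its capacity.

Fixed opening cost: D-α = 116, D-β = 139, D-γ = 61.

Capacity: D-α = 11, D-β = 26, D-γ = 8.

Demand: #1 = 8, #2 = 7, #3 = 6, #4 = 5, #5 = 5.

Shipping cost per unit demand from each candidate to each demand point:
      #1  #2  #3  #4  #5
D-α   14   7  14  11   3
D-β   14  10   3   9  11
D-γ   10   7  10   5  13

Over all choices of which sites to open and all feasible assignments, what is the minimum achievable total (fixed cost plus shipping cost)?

Open {D-β, D-γ}; cheapest assignment that respects the capacities:
  D-β (cap 26, load 23): #2, #3, #4, #5 — cost 7×10 + 6×3 + 5×9 + 5×11 = 188
  D-γ (cap 8, load 8): #1 — cost 8×10 = 80
  Shipping 268, fixed 200 → total 468.
  Any other capacity-feasible assignment to {D-β, D-γ} ships for at least 268.
Compare {D-α, D-β}: its best feasible assignment gives total 515.
Compare {D-α, D-β, D-γ}: its best feasible assignment gives total 544.
Every other set of open sites that can feasibly serve all demand totals ≥ 515 even under its best assignment. Minimum: 468.

468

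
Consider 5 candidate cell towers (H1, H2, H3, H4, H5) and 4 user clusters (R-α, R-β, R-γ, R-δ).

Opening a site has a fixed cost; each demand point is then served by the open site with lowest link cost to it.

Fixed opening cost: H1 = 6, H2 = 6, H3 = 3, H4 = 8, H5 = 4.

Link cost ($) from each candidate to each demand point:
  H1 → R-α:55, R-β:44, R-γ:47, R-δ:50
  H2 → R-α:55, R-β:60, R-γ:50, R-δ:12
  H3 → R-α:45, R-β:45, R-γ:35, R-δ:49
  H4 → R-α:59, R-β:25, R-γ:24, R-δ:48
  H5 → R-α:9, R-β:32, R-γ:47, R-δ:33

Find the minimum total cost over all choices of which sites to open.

Open {H2, H4, H5}: assign each demand point to its cheapest open site.
  R-α→H5 9, R-β→H4 25, R-γ→H4 24, R-δ→H2 12
  link cost 70, fixed 18 → total 88.
Compare {H2, H3, H4, H5}: link cost 70 + fixed 21 = 91.
Compare {H1, H2, H4, H5}: link cost 70 + fixed 24 = 94.
Compare {H1, H2, H3, H4, H5}: link cost 70 + fixed 27 = 97.
All other subsets cost ≥ 91. Minimum total cost: 88.

88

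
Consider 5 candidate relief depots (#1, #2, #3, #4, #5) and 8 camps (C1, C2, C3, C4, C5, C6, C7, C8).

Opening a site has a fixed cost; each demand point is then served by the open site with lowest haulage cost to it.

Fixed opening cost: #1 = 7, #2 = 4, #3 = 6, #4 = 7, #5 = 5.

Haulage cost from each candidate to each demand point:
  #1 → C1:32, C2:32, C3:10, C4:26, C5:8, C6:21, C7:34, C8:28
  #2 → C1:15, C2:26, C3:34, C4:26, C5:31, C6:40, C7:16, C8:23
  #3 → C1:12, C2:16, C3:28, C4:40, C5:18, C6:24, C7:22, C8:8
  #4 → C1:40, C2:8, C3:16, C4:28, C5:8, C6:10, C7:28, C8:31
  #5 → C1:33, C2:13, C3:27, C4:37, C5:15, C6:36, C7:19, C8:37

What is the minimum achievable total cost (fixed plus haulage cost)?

121

Open {#2, #3, #4}: assign each demand point to its cheapest open site.
  C1→#3 12, C2→#4 8, C3→#4 16, C4→#2 26, C5→#4 8, C6→#4 10, C7→#2 16, C8→#3 8
  haulage cost 104, fixed 17 → total 121.
Compare {#1, #2, #3, #4}: haulage cost 98 + fixed 24 = 122.
Compare {#1, #3, #4}: haulage cost 104 + fixed 20 = 124.
Compare {#3, #4}: haulage cost 112 + fixed 13 = 125.
All other subsets cost ≥ 122. Minimum total cost: 121.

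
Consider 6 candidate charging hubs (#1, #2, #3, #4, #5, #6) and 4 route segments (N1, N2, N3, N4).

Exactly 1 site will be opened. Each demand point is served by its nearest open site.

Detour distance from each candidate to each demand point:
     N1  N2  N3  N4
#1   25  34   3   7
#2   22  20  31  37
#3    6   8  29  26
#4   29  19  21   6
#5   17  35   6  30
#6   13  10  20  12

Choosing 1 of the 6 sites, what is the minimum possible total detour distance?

55

Open {#6}.
  N1→#6 13, N2→#6 10, N3→#6 20, N4→#6 12  ⇒ total 55.
Compare {#1}: total 69.
Compare {#3}: total 69.
No size-1 selection does better; minimum is 55.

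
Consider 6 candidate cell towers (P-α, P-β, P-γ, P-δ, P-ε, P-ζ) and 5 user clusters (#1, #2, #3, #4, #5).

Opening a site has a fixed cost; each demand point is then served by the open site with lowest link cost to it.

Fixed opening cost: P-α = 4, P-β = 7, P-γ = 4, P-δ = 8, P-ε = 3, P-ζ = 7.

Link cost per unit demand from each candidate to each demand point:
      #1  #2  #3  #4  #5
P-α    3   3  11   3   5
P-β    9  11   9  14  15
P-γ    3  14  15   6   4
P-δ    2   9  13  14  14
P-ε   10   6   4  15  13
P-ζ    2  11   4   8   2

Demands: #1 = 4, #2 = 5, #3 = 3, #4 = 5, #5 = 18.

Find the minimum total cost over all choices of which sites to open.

97

Open {P-α, P-ζ}: assign each demand point to its cheapest open site.
  #1→P-ζ 4×2=8, #2→P-α 5×3=15, #3→P-ζ 3×4=12, #4→P-α 5×3=15, #5→P-ζ 18×2=36
  link cost 86, fixed 11 → total 97.
Compare {P-α, P-ε, P-ζ}: link cost 86 + fixed 14 = 100.
Compare {P-α, P-γ, P-ζ}: link cost 86 + fixed 15 = 101.
Compare {P-α, P-β, P-ζ}: link cost 86 + fixed 18 = 104.
All other subsets cost ≥ 100. Minimum total cost: 97.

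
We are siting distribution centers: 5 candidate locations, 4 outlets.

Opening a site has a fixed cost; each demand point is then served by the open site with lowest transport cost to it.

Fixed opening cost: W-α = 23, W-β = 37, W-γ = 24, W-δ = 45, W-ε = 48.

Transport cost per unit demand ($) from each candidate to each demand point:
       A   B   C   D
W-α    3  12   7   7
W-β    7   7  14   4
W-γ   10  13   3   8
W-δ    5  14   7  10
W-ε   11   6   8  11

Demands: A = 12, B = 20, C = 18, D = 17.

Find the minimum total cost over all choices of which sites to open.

Open {W-α, W-β, W-γ}: assign each demand point to its cheapest open site.
  A→W-α 12×3=36, B→W-β 20×7=140, C→W-γ 18×3=54, D→W-β 17×4=68
  transport cost 298, fixed 84 → total 382.
Compare {W-β, W-γ}: transport cost 346 + fixed 61 = 407.
Compare {W-α, W-β, W-γ, W-ε}: transport cost 278 + fixed 132 = 410.
Compare {W-α, W-γ, W-ε}: transport cost 329 + fixed 95 = 424.
All other subsets cost ≥ 407. Minimum total cost: 382.

382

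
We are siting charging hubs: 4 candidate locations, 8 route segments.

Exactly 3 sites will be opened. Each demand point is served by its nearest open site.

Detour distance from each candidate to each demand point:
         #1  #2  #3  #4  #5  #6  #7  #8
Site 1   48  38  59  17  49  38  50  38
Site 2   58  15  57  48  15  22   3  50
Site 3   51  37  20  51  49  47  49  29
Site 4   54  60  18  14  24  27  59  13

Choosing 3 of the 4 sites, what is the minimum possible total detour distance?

Open {Site 1, Site 2, Site 4}.
  #1→Site 1 48, #2→Site 2 15, #3→Site 4 18, #4→Site 4 14, #5→Site 2 15, #6→Site 2 22, #7→Site 2 3, #8→Site 4 13  ⇒ total 148.
Compare {Site 2, Site 3, Site 4}: total 151.
Compare {Site 1, Site 2, Site 3}: total 169.
No size-3 selection does better; minimum is 148.

148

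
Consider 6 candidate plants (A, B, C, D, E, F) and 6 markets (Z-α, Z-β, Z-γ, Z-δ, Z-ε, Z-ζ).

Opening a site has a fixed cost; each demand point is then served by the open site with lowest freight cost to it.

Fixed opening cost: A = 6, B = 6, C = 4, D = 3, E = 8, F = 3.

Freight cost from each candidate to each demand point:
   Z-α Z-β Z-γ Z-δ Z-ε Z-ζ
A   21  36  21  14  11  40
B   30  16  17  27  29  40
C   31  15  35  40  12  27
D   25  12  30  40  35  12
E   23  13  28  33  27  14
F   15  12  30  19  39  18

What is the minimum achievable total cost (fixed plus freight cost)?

97

Open {A, D, F}: assign each demand point to its cheapest open site.
  Z-α→F 15, Z-β→D 12, Z-γ→A 21, Z-δ→A 14, Z-ε→A 11, Z-ζ→D 12
  freight cost 85, fixed 12 → total 97.
Compare {A, B, D, F}: freight cost 81 + fixed 18 = 99.
Compare {A, D}: freight cost 91 + fixed 9 = 100.
Compare {A, F}: freight cost 91 + fixed 9 = 100.
All other subsets cost ≥ 99. Minimum total cost: 97.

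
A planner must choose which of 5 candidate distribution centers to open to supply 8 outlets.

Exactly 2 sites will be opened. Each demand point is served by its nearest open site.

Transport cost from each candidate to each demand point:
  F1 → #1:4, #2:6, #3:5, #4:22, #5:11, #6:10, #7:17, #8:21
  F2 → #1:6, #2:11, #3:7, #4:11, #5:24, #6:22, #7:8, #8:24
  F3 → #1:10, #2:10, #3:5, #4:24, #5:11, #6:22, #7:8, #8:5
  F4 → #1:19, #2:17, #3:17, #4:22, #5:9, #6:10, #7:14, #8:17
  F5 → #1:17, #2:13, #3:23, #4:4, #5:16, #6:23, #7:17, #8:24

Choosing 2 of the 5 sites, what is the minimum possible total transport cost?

71

Open {F1, F3}.
  #1→F1 4, #2→F1 6, #3→F1 5, #4→F1 22, #5→F1 11, #6→F1 10, #7→F3 8, #8→F3 5  ⇒ total 71.
Compare {F3, F5}: total 75.
Compare {F1, F2}: total 76.
No size-2 selection does better; minimum is 71.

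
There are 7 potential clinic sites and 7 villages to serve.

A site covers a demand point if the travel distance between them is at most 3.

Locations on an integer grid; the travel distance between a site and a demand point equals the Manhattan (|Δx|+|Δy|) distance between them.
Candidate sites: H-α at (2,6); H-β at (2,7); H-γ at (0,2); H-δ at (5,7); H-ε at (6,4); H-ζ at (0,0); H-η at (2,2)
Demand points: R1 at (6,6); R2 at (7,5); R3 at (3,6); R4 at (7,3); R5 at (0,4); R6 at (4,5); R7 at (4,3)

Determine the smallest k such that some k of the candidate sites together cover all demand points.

3

Coverage sets (demand points within 3 of each site):
  H-α: {R3, R6}
  H-β: {R3}
  H-γ: {R5}
  H-δ: {R1, R3, R6}
  H-ε: {R1, R2, R4, R6, R7}
  H-ζ: {}
  H-η: {R7}
No 2 sites suffice: every size-2 union leaves at least one demand point uncovered.
But {H-α, H-γ, H-ε} covers everything, so the minimum is 3.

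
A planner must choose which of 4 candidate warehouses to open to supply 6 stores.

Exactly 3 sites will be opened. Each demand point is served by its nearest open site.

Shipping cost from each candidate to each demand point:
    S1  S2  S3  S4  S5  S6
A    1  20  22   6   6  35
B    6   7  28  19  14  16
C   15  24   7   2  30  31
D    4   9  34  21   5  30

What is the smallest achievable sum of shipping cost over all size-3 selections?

Open {A, B, C}.
  S1→A 1, S2→B 7, S3→C 7, S4→C 2, S5→A 6, S6→B 16  ⇒ total 39.
Compare {B, C, D}: total 41.
Compare {A, C, D}: total 54.
No size-3 selection does better; minimum is 39.

39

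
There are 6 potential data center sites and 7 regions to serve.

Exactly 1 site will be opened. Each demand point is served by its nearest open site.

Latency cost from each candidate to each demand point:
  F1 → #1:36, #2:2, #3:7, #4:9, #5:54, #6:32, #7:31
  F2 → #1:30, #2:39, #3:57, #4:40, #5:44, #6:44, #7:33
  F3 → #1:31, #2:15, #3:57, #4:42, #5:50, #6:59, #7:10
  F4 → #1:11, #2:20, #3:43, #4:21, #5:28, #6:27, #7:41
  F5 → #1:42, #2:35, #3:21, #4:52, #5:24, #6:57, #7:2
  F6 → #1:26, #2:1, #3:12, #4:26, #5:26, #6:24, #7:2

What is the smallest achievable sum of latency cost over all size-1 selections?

117

Open {F6}.
  #1→F6 26, #2→F6 1, #3→F6 12, #4→F6 26, #5→F6 26, #6→F6 24, #7→F6 2  ⇒ total 117.
Compare {F1}: total 171.
Compare {F4}: total 191.
No size-1 selection does better; minimum is 117.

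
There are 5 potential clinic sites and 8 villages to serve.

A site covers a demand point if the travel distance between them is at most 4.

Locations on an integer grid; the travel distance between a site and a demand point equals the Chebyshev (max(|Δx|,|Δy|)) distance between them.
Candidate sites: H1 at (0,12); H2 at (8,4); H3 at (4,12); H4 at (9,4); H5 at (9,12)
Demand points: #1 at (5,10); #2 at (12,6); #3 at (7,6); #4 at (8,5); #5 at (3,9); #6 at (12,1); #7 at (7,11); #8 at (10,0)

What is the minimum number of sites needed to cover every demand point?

2

Coverage sets (demand points within 4 of each site):
  H1: {#5}
  H2: {#2, #3, #4, #6, #8}
  H3: {#1, #5, #7}
  H4: {#2, #3, #4, #6, #8}
  H5: {#1, #7}
No single site covers all 8 demand points.
But {H2, H3} covers everything, so the minimum is 2.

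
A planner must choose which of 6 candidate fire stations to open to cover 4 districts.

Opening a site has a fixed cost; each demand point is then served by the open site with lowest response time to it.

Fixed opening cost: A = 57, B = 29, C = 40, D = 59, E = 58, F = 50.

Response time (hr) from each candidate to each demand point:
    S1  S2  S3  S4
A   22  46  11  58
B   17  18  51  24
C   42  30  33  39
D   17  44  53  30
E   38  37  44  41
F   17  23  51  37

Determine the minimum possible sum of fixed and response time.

Open {B}: assign each demand point to its cheapest open site.
  S1→B 17, S2→B 18, S3→B 51, S4→B 24
  response time 110, fixed 29 → total 139.
Compare {A, B}: response time 70 + fixed 86 = 156.
Compare {B, C}: response time 92 + fixed 69 = 161.
Compare {F}: response time 128 + fixed 50 = 178.
All other subsets cost ≥ 156. Minimum total cost: 139.

139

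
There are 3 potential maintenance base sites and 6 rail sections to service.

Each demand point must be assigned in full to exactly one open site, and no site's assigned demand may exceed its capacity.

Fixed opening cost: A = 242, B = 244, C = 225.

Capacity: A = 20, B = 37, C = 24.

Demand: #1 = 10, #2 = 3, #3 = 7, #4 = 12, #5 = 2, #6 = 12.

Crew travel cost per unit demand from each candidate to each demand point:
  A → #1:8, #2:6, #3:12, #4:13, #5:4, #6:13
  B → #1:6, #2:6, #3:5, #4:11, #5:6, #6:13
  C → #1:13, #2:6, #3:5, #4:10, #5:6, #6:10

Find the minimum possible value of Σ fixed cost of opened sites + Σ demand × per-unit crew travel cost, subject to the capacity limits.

Open {B, C}; cheapest assignment that respects the capacities:
  B (cap 37, load 22): #1, #2, #3, #5 — cost 10×6 + 3×6 + 7×5 + 2×6 = 125
  C (cap 24, load 24): #4, #6 — cost 12×10 + 12×10 = 240
  Shipping 365, fixed 469 → total 834.
  Any other capacity-feasible assignment to {B, C} ships for at least 365.
Compare {A, B}: its best feasible assignment gives total 895.
Compare {A, B, C}: its best feasible assignment gives total 1072.
Every other set of open sites that can feasibly serve all demand totals ≥ 895 even under its best assignment. Minimum: 834.

834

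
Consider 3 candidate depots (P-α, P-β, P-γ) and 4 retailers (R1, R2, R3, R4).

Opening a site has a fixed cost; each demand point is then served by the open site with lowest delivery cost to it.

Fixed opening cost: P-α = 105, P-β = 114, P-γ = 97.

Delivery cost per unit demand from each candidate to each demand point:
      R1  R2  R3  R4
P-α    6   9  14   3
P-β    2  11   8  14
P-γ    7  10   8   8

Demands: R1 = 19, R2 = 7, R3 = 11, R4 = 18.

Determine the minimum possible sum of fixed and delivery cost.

462

Open {P-α, P-β}: assign each demand point to its cheapest open site.
  R1→P-β 19×2=38, R2→P-α 7×9=63, R3→P-β 11×8=88, R4→P-α 18×3=54
  delivery cost 243, fixed 219 → total 462.
Compare {P-α}: delivery cost 385 + fixed 105 = 490.
Compare {P-α, P-γ}: delivery cost 319 + fixed 202 = 521.
Compare {P-γ}: delivery cost 435 + fixed 97 = 532.
All other subsets cost ≥ 490. Minimum total cost: 462.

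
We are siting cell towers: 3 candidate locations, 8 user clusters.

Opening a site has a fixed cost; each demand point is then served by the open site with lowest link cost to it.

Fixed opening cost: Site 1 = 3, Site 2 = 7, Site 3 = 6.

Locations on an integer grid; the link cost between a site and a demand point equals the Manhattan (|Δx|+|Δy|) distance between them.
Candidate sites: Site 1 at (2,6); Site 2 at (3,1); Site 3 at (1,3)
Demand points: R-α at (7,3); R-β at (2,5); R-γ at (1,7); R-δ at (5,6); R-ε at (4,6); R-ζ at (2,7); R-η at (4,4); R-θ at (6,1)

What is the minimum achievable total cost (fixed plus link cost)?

32

Open {Site 1, Site 2}: assign each demand point to its cheapest open site.
  R-α→Site 2 6, R-β→Site 1 1, R-γ→Site 1 2, R-δ→Site 1 3, R-ε→Site 1 2, R-ζ→Site 1 1, R-η→Site 1 4, R-θ→Site 2 3
  link cost 22, fixed 10 → total 32.
Compare {Site 1}: link cost 30 + fixed 3 = 33.
Compare {Site 1, Site 3}: link cost 26 + fixed 9 = 35.
Compare {Site 1, Site 2, Site 3}: link cost 22 + fixed 16 = 38.
All other subsets cost ≥ 33. Minimum total cost: 32.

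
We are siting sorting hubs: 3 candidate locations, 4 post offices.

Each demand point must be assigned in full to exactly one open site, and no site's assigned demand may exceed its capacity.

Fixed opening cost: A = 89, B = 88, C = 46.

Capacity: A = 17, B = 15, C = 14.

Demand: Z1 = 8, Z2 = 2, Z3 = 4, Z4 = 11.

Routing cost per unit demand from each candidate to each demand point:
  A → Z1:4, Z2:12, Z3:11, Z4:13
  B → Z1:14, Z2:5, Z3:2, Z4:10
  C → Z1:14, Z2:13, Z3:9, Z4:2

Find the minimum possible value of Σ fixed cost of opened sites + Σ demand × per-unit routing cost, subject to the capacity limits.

Open {A, C}; cheapest assignment that respects the capacities:
  A (cap 17, load 14): Z1, Z2, Z3 — cost 8×4 + 2×12 + 4×11 = 100
  C (cap 14, load 11): Z4 — cost 11×2 = 22
  Shipping 122, fixed 135 → total 257.
  Any other capacity-feasible assignment to {A, C} ships for at least 122.
Compare {B, C}: its best feasible assignment gives total 286.
Compare {A, B, C}: its best feasible assignment gives total 295.
Every other set of open sites that can feasibly serve all demand totals ≥ 286 even under its best assignment. Minimum: 257.

257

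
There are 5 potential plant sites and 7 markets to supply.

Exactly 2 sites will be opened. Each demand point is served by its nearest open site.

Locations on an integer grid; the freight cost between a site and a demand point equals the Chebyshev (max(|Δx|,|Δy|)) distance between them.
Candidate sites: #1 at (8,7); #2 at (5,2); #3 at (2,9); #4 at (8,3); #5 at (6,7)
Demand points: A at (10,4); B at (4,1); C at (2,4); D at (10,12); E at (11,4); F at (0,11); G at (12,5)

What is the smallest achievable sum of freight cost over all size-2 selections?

27

Open {#1, #2}.
  A→#1 3, B→#2 1, C→#2 3, D→#1 5, E→#1 3, F→#1 8, G→#1 4  ⇒ total 27.
Compare {#1, #3}: total 28.
Compare {#3, #4}: total 28.
No size-2 selection does better; minimum is 27.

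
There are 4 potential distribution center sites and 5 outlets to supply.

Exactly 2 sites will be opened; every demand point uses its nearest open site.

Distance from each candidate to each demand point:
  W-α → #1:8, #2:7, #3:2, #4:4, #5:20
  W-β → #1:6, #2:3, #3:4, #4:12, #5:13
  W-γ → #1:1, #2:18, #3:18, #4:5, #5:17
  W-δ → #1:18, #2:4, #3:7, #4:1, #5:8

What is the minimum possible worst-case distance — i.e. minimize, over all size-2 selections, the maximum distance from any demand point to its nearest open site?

Open {W-α, W-δ}.
  Farthest demand point is #1 at distance 8 (to W-α); all others are ≤ 8.
With {W-β, W-δ} the worst case is 8.
With {W-γ, W-δ} the worst case is 8.
No size-2 selection achieves below 8.

8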